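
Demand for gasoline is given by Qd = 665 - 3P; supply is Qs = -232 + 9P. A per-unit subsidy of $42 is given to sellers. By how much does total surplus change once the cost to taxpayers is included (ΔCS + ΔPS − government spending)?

Pre-subsidy: 665 - 3P = -232 + 9P gives P* = 74.75, Q* = 440.75.
With the subsidy, sellers receive Ps = Pb + 42 for each unit, where Pb is the price buyers pay.
Supply in terms of Pb becomes Qs = -232 + 9(Pb + 42) = 146 + 9Pb. Setting this equal to demand: 665 - 3Pb = 146 + 9Pb, so Pb = 43.25.
Sellers receive Ps = 43.25 + 42 = 85.25; Q' = 665 − 3·43.25 = 535.25.
ΔCS = ½(440.75 + 535.25)(74.75 − 43.25) = 15372; ΔPS = ½(440.75 + 535.25)(85.25 − 74.75) = 5124.
Government spending = 42 × 535.25 = 22480.5.
Net change = 15372 + 5124 − 22480.5 = -1984.5. The loss equals the DWL triangle ½·42·94.5.

Net change in total surplus = -$1984.5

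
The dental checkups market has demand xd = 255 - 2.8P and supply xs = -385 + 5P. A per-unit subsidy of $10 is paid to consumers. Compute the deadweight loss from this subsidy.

Pre-subsidy: 255 - 2.8P = -385 + 5P gives P* = 3200/39, x* = 985/39.
With the rebate, buyers effectively pay Pb = Ps − 10, where Ps is the price sellers receive.
Demand in terms of Ps becomes xd = 255 − 2.8(Ps − 10) = 283 - 2.8Ps. Setting this equal to supply: 283 - 2.8Ps = -385 + 5Ps, so Ps = 3340/39.
Buyers pay Pb = 3340/39 − 10 = 2950/39; x' = -385 + 5·(3340/39) = 1685/39.
The subsidy expands output by 1685/39 − 985/39 = 700/39 past the efficient level; on those units the gap between marginal cost and willingness to pay runs from 0 up to 10.
DWL = ½ × 10 × 700/39 = 3500/39.

Deadweight loss = 3500/39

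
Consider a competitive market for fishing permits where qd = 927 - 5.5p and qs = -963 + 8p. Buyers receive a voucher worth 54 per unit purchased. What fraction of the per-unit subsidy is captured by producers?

Producer share = 11/27

Pre-subsidy: 927 - 5.5p = -963 + 8p gives p* = 140, q* = 157.
With the rebate, buyers effectively pay pb = ps − 54, where ps is the price sellers receive.
Demand in terms of ps becomes qd = 927 − 5.5(ps − 54) = 1224 - 5.5ps. Setting this equal to supply: 1224 - 5.5ps = -963 + 8ps, so ps = 162.
Buyers pay pb = 162 − 54 = 108; q' = -963 + 8·162 = 333.
Buyers' price falls by p* − pb = 140 − 108 = 32; sellers' price rises by ps − p* = 162 − 140 = 22.
So producers capture 22/54 = 11/27 of each unit of subsidy.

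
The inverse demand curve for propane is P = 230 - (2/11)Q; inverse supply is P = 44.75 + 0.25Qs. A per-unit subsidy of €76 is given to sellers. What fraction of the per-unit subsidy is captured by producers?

Pre-subsidy: 230 - (2/11)Q = 44.75 + 0.25Q gives Q* = 429 and P* = 152.
With the subsidy, sellers receive Ps = Pb + 76 for each unit, where Pb is the price buyers pay.
On the curves, Pb = 230 - (2/11)Q and Ps = 44.75 + 0.25Q; the wedge Ps − Pb = 76 gives 44.75 + 0.25Q − (230 - (2/11)Q) = 76, so Q' = 605.
Then Pb = 230 − (2/11)·605 = 120 and Ps = 44.75 + 0.25·605 = 196.
Buyers' price falls by P* − Pb = 152 − 120 = 32; sellers' price rises by Ps − P* = 196 − 152 = 44.
So producers capture 44/76 = 11/19 of each unit of subsidy.

Producer share = 11/19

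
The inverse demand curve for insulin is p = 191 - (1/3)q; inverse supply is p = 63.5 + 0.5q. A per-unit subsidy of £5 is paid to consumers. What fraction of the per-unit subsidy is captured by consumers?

Pre-subsidy: 191 - (1/3)q = 63.5 + 0.5q gives q* = 153 and p* = 140.
With the rebate, buyers effectively pay pb = ps − 5, where ps is the price sellers receive.
On the curves, pb = 191 - (1/3)q and ps = 63.5 + 0.5q; the wedge ps − pb = 5 gives 63.5 + 0.5q − (191 - (1/3)q) = 5, so q' = 159.
Then pb = 191 − (1/3)·159 = 138 and ps = 63.5 + 0.5·159 = 143.
Buyers' price falls by p* − pb = 140 − 138 = 2; sellers' price rises by ps − p* = 143 − 140 = 3.
So consumers capture 2/5 = 0.4 of each unit of subsidy.

Consumer share = 0.4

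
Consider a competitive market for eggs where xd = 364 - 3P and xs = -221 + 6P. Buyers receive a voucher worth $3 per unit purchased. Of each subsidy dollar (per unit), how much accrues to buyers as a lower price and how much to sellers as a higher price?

Buyers gain $2 per unit; sellers gain $1 per unit

Pre-subsidy: 364 - 3P = -221 + 6P gives P* = 65, x* = 169.
With the rebate, buyers effectively pay Pb = Ps − 3, where Ps is the price sellers receive.
Demand in terms of Ps becomes xd = 364 − 3(Ps − 3) = 373 - 3Ps. Setting this equal to supply: 373 - 3Ps = -221 + 6Ps, so Ps = 66.
Buyers pay Pb = 66 − 3 = 63; x' = -221 + 6·66 = 175.
Buyers' price falls by P* − Pb = 65 − 63 = 2; sellers' price rises by Ps − P* = 66 − 65 = 1.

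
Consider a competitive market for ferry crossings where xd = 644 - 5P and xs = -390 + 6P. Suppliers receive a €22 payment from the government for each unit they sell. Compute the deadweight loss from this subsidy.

Deadweight loss = €660

Pre-subsidy: 644 - 5P = -390 + 6P gives P* = 94, x* = 174.
With the subsidy, sellers receive Ps = Pb + 22 for each unit, where Pb is the price buyers pay.
Supply in terms of Pb becomes xs = -390 + 6(Pb + 22) = -258 + 6Pb. Setting this equal to demand: 644 - 5Pb = -258 + 6Pb, so Pb = 82.
Sellers receive Ps = 82 + 22 = 104; x' = 644 − 5·82 = 234.
The subsidy expands output by 234 − 174 = 60 past the efficient level; on those units the gap between marginal cost and willingness to pay runs from 0 up to 22.
DWL = ½ × 22 × 60 = 660.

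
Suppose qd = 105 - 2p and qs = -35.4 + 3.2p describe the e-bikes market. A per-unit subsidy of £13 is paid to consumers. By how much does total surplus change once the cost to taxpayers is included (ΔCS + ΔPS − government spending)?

Pre-subsidy: 105 - 2p = -35.4 + 3.2p gives p* = 27, q* = 51.
With the rebate, buyers effectively pay pb = ps − 13, where ps is the price sellers receive.
Demand in terms of ps becomes qd = 105 − 2(ps − 13) = 131 - 2ps. Setting this equal to supply: 131 - 2ps = -35.4 + 3.2ps, so ps = 32.
Buyers pay pb = 32 − 13 = 19; q' = -35.4 + 3.2·32 = 67.
ΔCS = ½(51 + 67)(27 − 19) = 472; ΔPS = ½(51 + 67)(32 − 27) = 295.
Government spending = 13 × 67 = 871.
Net change = 472 + 295 − 871 = -104. The loss equals the DWL triangle ½·13·16.

Net change in total surplus = -£104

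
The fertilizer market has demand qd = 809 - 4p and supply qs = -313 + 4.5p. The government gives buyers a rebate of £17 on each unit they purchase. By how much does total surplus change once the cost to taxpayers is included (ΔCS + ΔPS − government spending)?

Pre-subsidy: 809 - 4p = -313 + 4.5p gives p* = 132, q* = 281.
With the rebate, buyers effectively pay pb = ps − 17, where ps is the price sellers receive.
Demand in terms of ps becomes qd = 809 − 4(ps − 17) = 877 - 4ps. Setting this equal to supply: 877 - 4ps = -313 + 4.5ps, so ps = 140.
Buyers pay pb = 140 − 17 = 123; q' = -313 + 4.5·140 = 317.
ΔCS = ½(281 + 317)(132 − 123) = 2691; ΔPS = ½(281 + 317)(140 − 132) = 2392.
Government spending = 17 × 317 = 5389.
Net change = 2691 + 2392 − 5389 = -306. The loss equals the DWL triangle ½·17·36.

Net change in total surplus = -£306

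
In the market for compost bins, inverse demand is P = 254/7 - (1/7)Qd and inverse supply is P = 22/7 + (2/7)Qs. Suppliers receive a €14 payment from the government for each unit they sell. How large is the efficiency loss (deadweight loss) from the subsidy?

Deadweight loss = 686/3

Pre-subsidy: 254/7 - (1/7)Q = 22/7 + (2/7)Q gives Q* = 232/3 and P* = 530/21.
With the subsidy, sellers receive Ps = Pb + 14 for each unit, where Pb is the price buyers pay.
On the curves, Pb = 254/7 - (1/7)Q and Ps = 22/7 + (2/7)Q; the wedge Ps − Pb = 14 gives 22/7 + (2/7)Q − (254/7 - (1/7)Q) = 14, so Q' = 110.
Then Pb = 254/7 − (1/7)·110 = 144/7 and Ps = 22/7 + (2/7)·110 = 242/7.
The subsidy expands output by 110 − 232/3 = 98/3 past the efficient level; on those units the gap between marginal cost and willingness to pay runs from 0 up to 14.
DWL = ½ × 14 × 98/3 = 686/3.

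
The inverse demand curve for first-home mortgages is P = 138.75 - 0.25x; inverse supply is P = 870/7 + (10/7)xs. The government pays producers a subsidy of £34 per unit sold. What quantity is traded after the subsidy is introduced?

Pre-subsidy: 138.75 - 0.25x = 870/7 + (10/7)x gives x* = 405/47 and P* = 6420/47.
With the subsidy, sellers receive Ps = Pb + 34 for each unit, where Pb is the price buyers pay.
On the curves, Pb = 138.75 - 0.25x and Ps = 870/7 + (10/7)x; the wedge Ps − Pb = 34 gives 870/7 + (10/7)x − (138.75 - 0.25x) = 34, so x' = 1357/47.
Then Pb = 138.75 − 0.25·(1357/47) = 6182/47 and Ps = 870/7 + (10/7)·(1357/47) = 7780/47.

x' = 1357/47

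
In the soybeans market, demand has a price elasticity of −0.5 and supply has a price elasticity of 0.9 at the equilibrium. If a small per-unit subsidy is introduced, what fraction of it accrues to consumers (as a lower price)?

Consumer share = 9/14

For a small subsidy around the equilibrium, the benefit split depends on the relative slopes, which at a point are proportional to the elasticities.
Buyer share = εs/(εs + |εd|) = 0.9/(0.9 + 0.5) = 9/14; seller share = |εd|/(εs + |εd|) = 5/14.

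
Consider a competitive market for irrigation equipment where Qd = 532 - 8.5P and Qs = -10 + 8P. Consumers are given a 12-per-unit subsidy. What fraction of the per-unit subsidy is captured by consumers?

Pre-subsidy: 532 - 8.5P = -10 + 8P gives P* = 1084/33, Q* = 8342/33.
With the rebate, buyers effectively pay Pb = Ps − 12, where Ps is the price sellers receive.
Demand in terms of Ps becomes Qd = 532 − 8.5(Ps − 12) = 634 - 8.5Ps. Setting this equal to supply: 634 - 8.5Ps = -10 + 8Ps, so Ps = 1288/33.
Buyers pay Pb = 1288/33 − 12 = 892/33; Q' = -10 + 8·(1288/33) = 9974/33.
Buyers' price falls by P* − Pb = 1084/33 − 892/33 = 64/11; sellers' price rises by Ps − P* = 1288/33 − 1084/33 = 68/11.
So consumers capture (64/11)/12 = 16/33 of each unit of subsidy.

Consumer share = 16/33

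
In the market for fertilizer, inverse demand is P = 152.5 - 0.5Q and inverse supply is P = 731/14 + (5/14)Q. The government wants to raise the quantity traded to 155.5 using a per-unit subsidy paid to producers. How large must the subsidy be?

Required subsidy s = 33 per unit

At Q = 155.5, from the demand curve buyers pay Pb = 152.5 − 0.5·155.5 = 74.75; from the supply curve sellers need Ps = 731/14 + (5/14)·155.5 = 107.75.
The subsidy must fill the gap: s = Ps − Pb = 107.75 − 74.75 = 33.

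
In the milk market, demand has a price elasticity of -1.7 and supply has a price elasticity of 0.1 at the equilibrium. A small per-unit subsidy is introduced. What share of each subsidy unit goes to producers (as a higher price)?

For a small subsidy around the equilibrium, the benefit split depends on the relative slopes, which at a point are proportional to the elasticities.
Buyer share = εs/(εs + |εd|) = 0.1/(0.1 + 1.7) = 1/18; seller share = |εd|/(εs + |εd|) = 17/18.
So producers capture 17/18 of the subsidy.

Producer share = 17/18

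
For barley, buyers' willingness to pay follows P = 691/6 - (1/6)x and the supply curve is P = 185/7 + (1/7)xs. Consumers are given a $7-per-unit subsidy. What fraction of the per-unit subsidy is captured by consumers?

Consumer share = 7/13

Pre-subsidy: 691/6 - (1/6)x = 185/7 + (1/7)x gives x* = 3727/13 and P* = 876/13.
With the rebate, buyers effectively pay Pb = Ps − 7, where Ps is the price sellers receive.
On the curves, Pb = 691/6 - (1/6)x and Ps = 185/7 + (1/7)x; the wedge Ps − Pb = 7 gives 185/7 + (1/7)x − (691/6 - (1/6)x) = 7, so x' = 4021/13.
Then Pb = 691/6 − (1/6)·(4021/13) = 827/13 and Ps = 185/7 + (1/7)·(4021/13) = 918/13.
Buyers' price falls by P* − Pb = 876/13 − 827/13 = 49/13; sellers' price rises by Ps − P* = 918/13 − 876/13 = 42/13.
So consumers capture (49/13)/7 = 7/13 of each unit of subsidy.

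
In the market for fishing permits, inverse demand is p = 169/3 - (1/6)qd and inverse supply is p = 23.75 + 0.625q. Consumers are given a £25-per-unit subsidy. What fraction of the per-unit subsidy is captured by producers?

Pre-subsidy: 169/3 - (1/6)q = 23.75 + 0.625q gives q* = 782/19 and p* = 940/19.
With the rebate, buyers effectively pay pb = ps − 25, where ps is the price sellers receive.
On the curves, pb = 169/3 - (1/6)q and ps = 23.75 + 0.625q; the wedge ps − pb = 25 gives 23.75 + 0.625q − (169/3 - (1/6)q) = 25, so q' = 1382/19.
Then pb = 169/3 − (1/6)·(1382/19) = 840/19 and ps = 23.75 + 0.625·(1382/19) = 1315/19.
Buyers' price falls by p* − pb = 940/19 − 840/19 = 100/19; sellers' price rises by ps − p* = 1315/19 − 940/19 = 375/19.
So producers capture (375/19)/25 = 15/19 of each unit of subsidy.

Producer share = 15/19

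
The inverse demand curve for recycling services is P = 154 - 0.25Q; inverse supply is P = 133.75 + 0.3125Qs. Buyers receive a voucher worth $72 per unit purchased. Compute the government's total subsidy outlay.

Pre-subsidy: 154 - 0.25Q = 133.75 + 0.3125Q gives Q* = 36 and P* = 145.
With the rebate, buyers effectively pay Pb = Ps − 72, where Ps is the price sellers receive.
On the curves, Pb = 154 - 0.25Q and Ps = 133.75 + 0.3125Q; the wedge Ps − Pb = 72 gives 133.75 + 0.3125Q − (154 - 0.25Q) = 72, so Q' = 164.
Then Pb = 154 − 0.25·164 = 113 and Ps = 133.75 + 0.3125·164 = 185.
Government outlay = subsidy × quantity = 72 × 164 = 11808.

Government cost = $11808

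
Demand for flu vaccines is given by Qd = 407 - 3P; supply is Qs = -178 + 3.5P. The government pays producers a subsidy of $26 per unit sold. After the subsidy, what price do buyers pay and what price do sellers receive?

Buyers pay $76; sellers receive $102

Pre-subsidy: 407 - 3P = -178 + 3.5P gives P* = 90, Q* = 137.
With the subsidy, sellers receive Ps = Pb + 26 for each unit, where Pb is the price buyers pay.
Supply in terms of Pb becomes Qs = -178 + 3.5(Pb + 26) = -87 + 3.5Pb. Setting this equal to demand: 407 - 3Pb = -87 + 3.5Pb, so Pb = 76.
Sellers receive Ps = 76 + 26 = 102; Q' = 407 − 3·76 = 179.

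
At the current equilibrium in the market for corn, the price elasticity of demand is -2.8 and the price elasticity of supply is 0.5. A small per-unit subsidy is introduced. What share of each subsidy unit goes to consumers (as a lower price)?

Consumer share = 5/33

For a small subsidy around the equilibrium, the benefit split depends on the relative slopes, which at a point are proportional to the elasticities.
Buyer share = εs/(εs + |εd|) = 0.5/(0.5 + 2.8) = 5/33; seller share = |εd|/(εs + |εd|) = 28/33.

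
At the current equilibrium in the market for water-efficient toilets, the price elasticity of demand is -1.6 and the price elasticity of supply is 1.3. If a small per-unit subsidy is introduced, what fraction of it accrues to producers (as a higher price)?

Producer share = 16/29

For a small subsidy around the equilibrium, the benefit split depends on the relative slopes, which at a point are proportional to the elasticities.
Buyer share = εs/(εs + |εd|) = 1.3/(1.3 + 1.6) = 13/29; seller share = |εd|/(εs + |εd|) = 16/29.
So producers capture 16/29 of the subsidy.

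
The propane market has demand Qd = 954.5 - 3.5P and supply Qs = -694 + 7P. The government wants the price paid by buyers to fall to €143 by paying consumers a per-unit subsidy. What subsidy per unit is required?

Required subsidy s = €21 per unit

At a buyer price of 143, quantity demanded is 954.5 − 3.5·143 = 454.
Sellers supply 454 only when they receive Ps with -694 + 7·Ps = 454, i.e. Ps = 164.
s = Ps − Pb = 164 − 143 = 21.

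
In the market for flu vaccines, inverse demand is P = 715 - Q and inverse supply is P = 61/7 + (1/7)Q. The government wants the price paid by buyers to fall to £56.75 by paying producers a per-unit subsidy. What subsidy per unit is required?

At a buyer price of 56.75, quantity demanded is 715 − 1·56.75 = 658.25.
Sellers supply 658.25 only when they receive Ps = 61/7 + (1/7)·658.25 = 102.75.
s = Ps − Pb = 102.75 − 56.75 = 46.

Required subsidy s = £46 per unit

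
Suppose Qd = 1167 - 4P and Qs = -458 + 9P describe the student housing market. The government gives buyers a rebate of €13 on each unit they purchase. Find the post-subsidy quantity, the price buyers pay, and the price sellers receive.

Pre-subsidy: 1167 - 4P = -458 + 9P gives P* = 125, Q* = 667.
With the rebate, buyers effectively pay Pb = Ps − 13, where Ps is the price sellers receive.
Demand in terms of Ps becomes Qd = 1167 − 4(Ps − 13) = 1219 - 4Ps. Setting this equal to supply: 1219 - 4Ps = -458 + 9Ps, so Ps = 129.
Buyers pay Pb = 129 − 13 = 116; Q' = -458 + 9·129 = 703.

Q' = 703; buyers pay €116; sellers receive €129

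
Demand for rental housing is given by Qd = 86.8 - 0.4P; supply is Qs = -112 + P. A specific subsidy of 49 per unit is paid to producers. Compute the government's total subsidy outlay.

Pre-subsidy: 86.8 - 0.4P = -112 + P gives P* = 142, Q* = 30.
With the subsidy, sellers receive Ps = Pb + 49 for each unit, where Pb is the price buyers pay.
Supply in terms of Pb becomes Qs = -112 + 1(Pb + 49) = -63 + Pb. Setting this equal to demand: 86.8 - 0.4Pb = -63 + Pb, so Pb = 107.
Sellers receive Ps = 107 + 49 = 156; Q' = 86.8 − 0.4·107 = 44.
Government outlay = subsidy × quantity = 49 × 44 = 2156.

Government cost = 2156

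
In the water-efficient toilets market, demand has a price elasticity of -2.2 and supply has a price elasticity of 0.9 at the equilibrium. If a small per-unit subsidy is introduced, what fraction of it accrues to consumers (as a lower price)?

Consumer share = 9/31

For a small subsidy around the equilibrium, the benefit split depends on the relative slopes, which at a point are proportional to the elasticities.
Buyer share = εs/(εs + |εd|) = 0.9/(0.9 + 2.2) = 9/31; seller share = |εd|/(εs + |εd|) = 22/31.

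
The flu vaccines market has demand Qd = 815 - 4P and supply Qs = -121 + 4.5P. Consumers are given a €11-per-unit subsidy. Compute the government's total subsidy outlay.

Government cost = 74393/17

Pre-subsidy: 815 - 4P = -121 + 4.5P gives P* = 1872/17, Q* = 6367/17.
With the rebate, buyers effectively pay Pb = Ps − 11, where Ps is the price sellers receive.
Demand in terms of Ps becomes Qd = 815 − 4(Ps − 11) = 859 - 4Ps. Setting this equal to supply: 859 - 4Ps = -121 + 4.5Ps, so Ps = 1960/17.
Buyers pay Pb = 1960/17 − 11 = 1773/17; Q' = -121 + 4.5·(1960/17) = 6763/17.
Government outlay = subsidy × quantity = 11 × 6763/17 = 74393/17.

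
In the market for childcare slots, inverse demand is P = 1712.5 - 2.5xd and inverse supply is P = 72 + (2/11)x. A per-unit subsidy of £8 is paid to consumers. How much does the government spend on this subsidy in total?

Government cost = 290136/59

Pre-subsidy: 1712.5 - 2.5x = 72 + (2/11)x gives x* = 36091/59 and P* = 10810/59.
With the rebate, buyers effectively pay Pb = Ps − 8, where Ps is the price sellers receive.
On the curves, Pb = 1712.5 - 2.5x and Ps = 72 + (2/11)x; the wedge Ps − Pb = 8 gives 72 + (2/11)x − (1712.5 - 2.5x) = 8, so x' = 36267/59.
Then Pb = 1712.5 − 2.5·(36267/59) = 10370/59 and Ps = 72 + (2/11)·(36267/59) = 10842/59.
Government outlay = subsidy × quantity = 8 × 36267/59 = 290136/59.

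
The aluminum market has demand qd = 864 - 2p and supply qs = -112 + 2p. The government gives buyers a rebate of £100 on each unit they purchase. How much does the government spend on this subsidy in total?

Pre-subsidy: 864 - 2p = -112 + 2p gives p* = 244, q* = 376.
With the rebate, buyers effectively pay pb = ps − 100, where ps is the price sellers receive.
Demand in terms of ps becomes qd = 864 − 2(ps − 100) = 1064 - 2ps. Setting this equal to supply: 1064 - 2ps = -112 + 2ps, so ps = 294.
Buyers pay pb = 294 − 100 = 194; q' = -112 + 2·294 = 476.
Government outlay = subsidy × quantity = 100 × 476 = 47600.

Government cost = £47600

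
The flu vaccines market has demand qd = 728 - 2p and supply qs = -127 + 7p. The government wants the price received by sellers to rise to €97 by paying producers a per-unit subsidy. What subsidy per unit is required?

At a seller price of 97, quantity supplied is -127 + 7·97 = 552.
Buyers absorb 552 only when they pay pb with 728 − 2·pb = 552, i.e. pb = 88.
s = ps − pb = 97 − 88 = 9.

Required subsidy s = €9 per unit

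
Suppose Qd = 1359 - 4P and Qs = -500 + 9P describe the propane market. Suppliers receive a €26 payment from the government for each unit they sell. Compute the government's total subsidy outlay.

Government cost = €22334

Pre-subsidy: 1359 - 4P = -500 + 9P gives P* = 143, Q* = 787.
With the subsidy, sellers receive Ps = Pb + 26 for each unit, where Pb is the price buyers pay.
Supply in terms of Pb becomes Qs = -500 + 9(Pb + 26) = -266 + 9Pb. Setting this equal to demand: 1359 - 4Pb = -266 + 9Pb, so Pb = 125.
Sellers receive Ps = 125 + 26 = 151; Q' = 1359 − 4·125 = 859.
Government outlay = subsidy × quantity = 26 × 859 = 22334.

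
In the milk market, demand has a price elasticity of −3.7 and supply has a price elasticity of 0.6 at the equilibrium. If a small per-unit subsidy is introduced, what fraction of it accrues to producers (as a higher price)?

For a small subsidy around the equilibrium, the benefit split depends on the relative slopes, which at a point are proportional to the elasticities.
Buyer share = εs/(εs + |εd|) = 0.6/(0.6 + 3.7) = 6/43; seller share = |εd|/(εs + |εd|) = 37/43.
So producers capture 37/43 of the subsidy.

Producer share = 37/43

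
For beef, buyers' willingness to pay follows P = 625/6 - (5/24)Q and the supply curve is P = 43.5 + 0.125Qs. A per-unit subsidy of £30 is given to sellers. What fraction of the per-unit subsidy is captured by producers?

Pre-subsidy: 625/6 - (5/24)Q = 43.5 + 0.125Q gives Q* = 182 and P* = 66.25.
With the subsidy, sellers receive Ps = Pb + 30 for each unit, where Pb is the price buyers pay.
On the curves, Pb = 625/6 - (5/24)Q and Ps = 43.5 + 0.125Q; the wedge Ps − Pb = 30 gives 43.5 + 0.125Q − (625/6 - (5/24)Q) = 30, so Q' = 272.
Then Pb = 625/6 − (5/24)·272 = 47.5 and Ps = 43.5 + 0.125·272 = 77.5.
Buyers' price falls by P* − Pb = 66.25 − 47.5 = 18.75; sellers' price rises by Ps − P* = 77.5 − 66.25 = 11.25.
So producers capture 11.25/30 = 0.375 of each unit of subsidy.

Producer share = 0.375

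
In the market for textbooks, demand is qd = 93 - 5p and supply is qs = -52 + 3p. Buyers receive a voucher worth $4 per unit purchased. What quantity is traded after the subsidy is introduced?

Pre-subsidy: 93 - 5p = -52 + 3p gives p* = 18.125, q* = 2.375.
With the rebate, buyers effectively pay pb = ps − 4, where ps is the price sellers receive.
Demand in terms of ps becomes qd = 93 − 5(ps − 4) = 113 - 5ps. Setting this equal to supply: 113 - 5ps = -52 + 3ps, so ps = 20.625.
Buyers pay pb = 20.625 − 4 = 16.625; q' = -52 + 3·20.625 = 9.875.

q' = 9.875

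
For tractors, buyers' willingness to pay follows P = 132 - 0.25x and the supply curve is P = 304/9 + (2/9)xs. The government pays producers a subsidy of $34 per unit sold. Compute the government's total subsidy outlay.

Government cost = $9520

Pre-subsidy: 132 - 0.25x = 304/9 + (2/9)x gives x* = 208 and P* = 80.
With the subsidy, sellers receive Ps = Pb + 34 for each unit, where Pb is the price buyers pay.
On the curves, Pb = 132 - 0.25x and Ps = 304/9 + (2/9)x; the wedge Ps − Pb = 34 gives 304/9 + (2/9)x − (132 - 0.25x) = 34, so x' = 280.
Then Pb = 132 − 0.25·280 = 62 and Ps = 304/9 + (2/9)·280 = 96.
Government outlay = subsidy × quantity = 34 × 280 = 9520.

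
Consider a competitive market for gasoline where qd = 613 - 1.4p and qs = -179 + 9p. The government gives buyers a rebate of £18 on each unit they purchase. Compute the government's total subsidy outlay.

Pre-subsidy: 613 - 1.4p = -179 + 9p gives p* = 990/13, q* = 6583/13.
With the rebate, buyers effectively pay pb = ps − 18, where ps is the price sellers receive.
Demand in terms of ps becomes qd = 613 − 1.4(ps − 18) = 638.2 - 1.4ps. Setting this equal to supply: 638.2 - 1.4ps = -179 + 9ps, so ps = 2043/26.
Buyers pay pb = 2043/26 − 18 = 1575/26; q' = -179 + 9·(2043/26) = 13733/26.
Government outlay = subsidy × quantity = 18 × 13733/26 = 123597/13.

Government cost = 123597/13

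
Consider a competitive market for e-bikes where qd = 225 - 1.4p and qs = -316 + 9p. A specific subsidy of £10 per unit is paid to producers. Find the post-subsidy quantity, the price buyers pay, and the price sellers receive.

Pre-subsidy: 225 - 1.4p = -316 + 9p gives p* = 2705/52, q* = 7913/52.
With the subsidy, sellers receive ps = pb + 10 for each unit, where pb is the price buyers pay.
Supply in terms of pb becomes qs = -316 + 9(pb + 10) = -226 + 9pb. Setting this equal to demand: 225 - 1.4pb = -226 + 9pb, so pb = 2255/52.
Sellers receive ps = 2255/52 + 10 = 2775/52; q' = 225 − 1.4·(2255/52) = 8543/52.

q' = 8543/52; buyers pay 2255/52; sellers receive 2775/52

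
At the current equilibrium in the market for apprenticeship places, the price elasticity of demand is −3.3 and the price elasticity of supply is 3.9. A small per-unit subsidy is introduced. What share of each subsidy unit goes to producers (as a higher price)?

For a small subsidy around the equilibrium, the benefit split depends on the relative slopes, which at a point are proportional to the elasticities.
Buyer share = εs/(εs + |εd|) = 3.9/(3.9 + 3.3) = 13/24; seller share = |εd|/(εs + |εd|) = 11/24.
So producers capture 11/24 of the subsidy.

Producer share = 11/24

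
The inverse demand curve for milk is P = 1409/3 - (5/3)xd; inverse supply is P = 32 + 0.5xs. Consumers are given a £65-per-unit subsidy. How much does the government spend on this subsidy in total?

Pre-subsidy: 1409/3 - (5/3)x = 32 + 0.5x gives x* = 202 and P* = 133.
With the rebate, buyers effectively pay Pb = Ps − 65, where Ps is the price sellers receive.
On the curves, Pb = 1409/3 - (5/3)x and Ps = 32 + 0.5x; the wedge Ps − Pb = 65 gives 32 + 0.5x − (1409/3 - (5/3)x) = 65, so x' = 232.
Then Pb = 1409/3 − (5/3)·232 = 83 and Ps = 32 + 0.5·232 = 148.
Government outlay = subsidy × quantity = 65 × 232 = 15080.

Government cost = £15080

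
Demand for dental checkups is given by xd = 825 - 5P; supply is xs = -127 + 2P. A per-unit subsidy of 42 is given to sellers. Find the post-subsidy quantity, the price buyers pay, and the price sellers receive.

x' = 205; buyers pay 124; sellers receive 166

Pre-subsidy: 825 - 5P = -127 + 2P gives P* = 136, x* = 145.
With the subsidy, sellers receive Ps = Pb + 42 for each unit, where Pb is the price buyers pay.
Supply in terms of Pb becomes xs = -127 + 2(Pb + 42) = -43 + 2Pb. Setting this equal to demand: 825 - 5Pb = -43 + 2Pb, so Pb = 124.
Sellers receive Ps = 124 + 42 = 166; x' = 825 − 5·124 = 205.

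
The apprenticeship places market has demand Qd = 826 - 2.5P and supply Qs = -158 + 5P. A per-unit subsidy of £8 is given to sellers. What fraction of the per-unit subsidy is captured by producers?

Pre-subsidy: 826 - 2.5P = -158 + 5P gives P* = 131.2, Q* = 498.
With the subsidy, sellers receive Ps = Pb + 8 for each unit, where Pb is the price buyers pay.
Supply in terms of Pb becomes Qs = -158 + 5(Pb + 8) = -118 + 5Pb. Setting this equal to demand: 826 - 2.5Pb = -118 + 5Pb, so Pb = 1888/15.
Sellers receive Ps = 1888/15 + 8 = 2008/15; Q' = 826 − 2.5·(1888/15) = 1534/3.
Buyers' price falls by P* − Pb = 131.2 − 1888/15 = 16/3; sellers' price rises by Ps − P* = 2008/15 − 131.2 = 8/3.
So producers capture (8/3)/8 = 1/3 of each unit of subsidy.

Producer share = 1/3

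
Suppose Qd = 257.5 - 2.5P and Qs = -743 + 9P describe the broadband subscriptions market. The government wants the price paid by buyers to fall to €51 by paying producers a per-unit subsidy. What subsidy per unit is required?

At a buyer price of 51, quantity demanded is 257.5 − 2.5·51 = 130.
Sellers supply 130 only when they receive Ps with -743 + 9·Ps = 130, i.e. Ps = 97.
s = Ps − Pb = 97 − 51 = 46.

Required subsidy s = €46 per unit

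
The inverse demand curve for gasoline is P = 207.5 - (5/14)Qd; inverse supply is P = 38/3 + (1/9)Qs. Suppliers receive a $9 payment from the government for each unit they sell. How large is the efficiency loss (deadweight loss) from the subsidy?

Pre-subsidy: 207.5 - (5/14)Q = 38/3 + (1/9)Q gives Q* = 24549/59 and P* = 3475/59.
With the subsidy, sellers receive Ps = Pb + 9 for each unit, where Pb is the price buyers pay.
On the curves, Pb = 207.5 - (5/14)Q and Ps = 38/3 + (1/9)Q; the wedge Ps − Pb = 9 gives 38/3 + (1/9)Q − (207.5 - (5/14)Q) = 9, so Q' = 25683/59.
Then Pb = 207.5 − (5/14)·(25683/59) = 3070/59 and Ps = 38/3 + (1/9)·(25683/59) = 3601/59.
The subsidy expands output by 25683/59 − 24549/59 = 1134/59 past the efficient level; on those units the gap between marginal cost and willingness to pay runs from 0 up to 9.
DWL = ½ × 9 × 1134/59 = 5103/59.

Deadweight loss = 5103/59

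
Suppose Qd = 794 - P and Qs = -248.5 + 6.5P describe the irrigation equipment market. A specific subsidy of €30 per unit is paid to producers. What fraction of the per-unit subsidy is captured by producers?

Pre-subsidy: 794 - P = -248.5 + 6.5P gives P* = 139, Q* = 655.
With the subsidy, sellers receive Ps = Pb + 30 for each unit, where Pb is the price buyers pay.
Supply in terms of Pb becomes Qs = -248.5 + 6.5(Pb + 30) = -53.5 + 6.5Pb. Setting this equal to demand: 794 - Pb = -53.5 + 6.5Pb, so Pb = 113.
Sellers receive Ps = 113 + 30 = 143; Q' = 794 − 1·113 = 681.
Buyers' price falls by P* − Pb = 139 − 113 = 26; sellers' price rises by Ps − P* = 143 − 139 = 4.
So producers capture 4/30 = 2/15 of each unit of subsidy.

Producer share = 2/15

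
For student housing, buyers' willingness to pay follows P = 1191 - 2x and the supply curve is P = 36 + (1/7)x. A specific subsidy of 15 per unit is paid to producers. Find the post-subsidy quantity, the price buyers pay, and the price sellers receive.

x' = 546; buyers pay 99; sellers receive 114

Pre-subsidy: 1191 - 2x = 36 + (1/7)x gives x* = 539 and P* = 113.
With the subsidy, sellers receive Ps = Pb + 15 for each unit, where Pb is the price buyers pay.
On the curves, Pb = 1191 - 2x and Ps = 36 + (1/7)x; the wedge Ps − Pb = 15 gives 36 + (1/7)x − (1191 - 2x) = 15, so x' = 546.
Then Pb = 1191 − 2·546 = 99 and Ps = 36 + (1/7)·546 = 114.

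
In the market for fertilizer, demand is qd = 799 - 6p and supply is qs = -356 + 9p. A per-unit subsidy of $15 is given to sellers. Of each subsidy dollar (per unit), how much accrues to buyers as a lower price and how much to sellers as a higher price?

Buyers gain $9 per unit; sellers gain $6 per unit

Pre-subsidy: 799 - 6p = -356 + 9p gives p* = 77, q* = 337.
With the subsidy, sellers receive ps = pb + 15 for each unit, where pb is the price buyers pay.
Supply in terms of pb becomes qs = -356 + 9(pb + 15) = -221 + 9pb. Setting this equal to demand: 799 - 6pb = -221 + 9pb, so pb = 68.
Sellers receive ps = 68 + 15 = 83; q' = 799 − 6·68 = 391.
Buyers' price falls by p* − pb = 77 − 68 = 9; sellers' price rises by ps − p* = 83 − 77 = 6.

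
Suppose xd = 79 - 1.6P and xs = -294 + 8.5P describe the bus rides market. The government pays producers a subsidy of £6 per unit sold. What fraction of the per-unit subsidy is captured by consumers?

Pre-subsidy: 79 - 1.6P = -294 + 8.5P gives P* = 3730/101, x* = 2011/101.
With the subsidy, sellers receive Ps = Pb + 6 for each unit, where Pb is the price buyers pay.
Supply in terms of Pb becomes xs = -294 + 8.5(Pb + 6) = -243 + 8.5Pb. Setting this equal to demand: 79 - 1.6Pb = -243 + 8.5Pb, so Pb = 3220/101.
Sellers receive Ps = 3220/101 + 6 = 3826/101; x' = 79 − 1.6·(3220/101) = 2827/101.
Buyers' price falls by P* − Pb = 3730/101 − 3220/101 = 510/101; sellers' price rises by Ps − P* = 3826/101 − 3730/101 = 96/101.
So consumers capture (510/101)/6 = 85/101 of each unit of subsidy.

Consumer share = 85/101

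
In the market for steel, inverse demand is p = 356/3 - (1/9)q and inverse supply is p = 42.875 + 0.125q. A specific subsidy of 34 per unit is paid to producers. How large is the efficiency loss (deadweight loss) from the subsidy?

Pre-subsidy: 356/3 - (1/9)q = 42.875 + 0.125q gives q* = 321 and p* = 83.
With the subsidy, sellers receive ps = pb + 34 for each unit, where pb is the price buyers pay.
On the curves, pb = 356/3 - (1/9)q and ps = 42.875 + 0.125q; the wedge ps − pb = 34 gives 42.875 + 0.125q − (356/3 - (1/9)q) = 34, so q' = 465.
Then pb = 356/3 − (1/9)·465 = 67 and ps = 42.875 + 0.125·465 = 101.
The subsidy expands output by 465 − 321 = 144 past the efficient level; on those units the gap between marginal cost and willingness to pay runs from 0 up to 34.
DWL = ½ × 34 × 144 = 2448.

Deadweight loss = 2448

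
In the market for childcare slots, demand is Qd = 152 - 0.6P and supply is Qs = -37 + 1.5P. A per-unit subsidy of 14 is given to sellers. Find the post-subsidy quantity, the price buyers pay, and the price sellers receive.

Pre-subsidy: 152 - 0.6P = -37 + 1.5P gives P* = 90, Q* = 98.
With the subsidy, sellers receive Ps = Pb + 14 for each unit, where Pb is the price buyers pay.
Supply in terms of Pb becomes Qs = -37 + 1.5(Pb + 14) = -16 + 1.5Pb. Setting this equal to demand: 152 - 0.6Pb = -16 + 1.5Pb, so Pb = 80.
Sellers receive Ps = 80 + 14 = 94; Q' = 152 − 0.6·80 = 104.

Q' = 104; buyers pay 80; sellers receive 94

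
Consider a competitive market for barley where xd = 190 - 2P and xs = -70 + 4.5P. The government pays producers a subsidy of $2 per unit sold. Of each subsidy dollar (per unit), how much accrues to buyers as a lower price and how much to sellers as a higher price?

Pre-subsidy: 190 - 2P = -70 + 4.5P gives P* = 40, x* = 110.
With the subsidy, sellers receive Ps = Pb + 2 for each unit, where Pb is the price buyers pay.
Supply in terms of Pb becomes xs = -70 + 4.5(Pb + 2) = -61 + 4.5Pb. Setting this equal to demand: 190 - 2Pb = -61 + 4.5Pb, so Pb = 502/13.
Sellers receive Ps = 502/13 + 2 = 528/13; x' = 190 − 2·(502/13) = 1466/13.
Buyers' price falls by P* − Pb = 40 − 502/13 = 18/13; sellers' price rises by Ps − P* = 528/13 − 40 = 8/13.

Buyers gain 18/13 per unit; sellers gain 8/13 per unit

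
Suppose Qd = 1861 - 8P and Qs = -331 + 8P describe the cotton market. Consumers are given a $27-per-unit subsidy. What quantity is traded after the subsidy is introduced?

Q' = 873

Pre-subsidy: 1861 - 8P = -331 + 8P gives P* = 137, Q* = 765.
With the rebate, buyers effectively pay Pb = Ps − 27, where Ps is the price sellers receive.
Demand in terms of Ps becomes Qd = 1861 − 8(Ps − 27) = 2077 - 8Ps. Setting this equal to supply: 2077 - 8Ps = -331 + 8Ps, so Ps = 150.5.
Buyers pay Pb = 150.5 − 27 = 123.5; Q' = -331 + 8·150.5 = 873.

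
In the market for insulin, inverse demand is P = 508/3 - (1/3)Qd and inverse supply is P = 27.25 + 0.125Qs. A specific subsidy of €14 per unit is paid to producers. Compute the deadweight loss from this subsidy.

Deadweight loss = 2352/11

Pre-subsidy: 508/3 - (1/3)Q = 27.25 + 0.125Q gives Q* = 310 and P* = 66.
With the subsidy, sellers receive Ps = Pb + 14 for each unit, where Pb is the price buyers pay.
On the curves, Pb = 508/3 - (1/3)Q and Ps = 27.25 + 0.125Q; the wedge Ps − Pb = 14 gives 27.25 + 0.125Q − (508/3 - (1/3)Q) = 14, so Q' = 3746/11.
Then Pb = 508/3 − (1/3)·(3746/11) = 614/11 and Ps = 27.25 + 0.125·(3746/11) = 768/11.
The subsidy expands output by 3746/11 − 310 = 336/11 past the efficient level; on those units the gap between marginal cost and willingness to pay runs from 0 up to 14.
DWL = ½ × 14 × 336/11 = 2352/11.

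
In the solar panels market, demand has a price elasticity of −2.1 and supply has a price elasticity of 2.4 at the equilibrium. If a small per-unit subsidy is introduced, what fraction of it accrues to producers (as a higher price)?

Producer share = 7/15

For a small subsidy around the equilibrium, the benefit split depends on the relative slopes, which at a point are proportional to the elasticities.
Buyer share = εs/(εs + |εd|) = 2.4/(2.4 + 2.1) = 8/15; seller share = |εd|/(εs + |εd|) = 7/15.
So producers capture 7/15 of the subsidy.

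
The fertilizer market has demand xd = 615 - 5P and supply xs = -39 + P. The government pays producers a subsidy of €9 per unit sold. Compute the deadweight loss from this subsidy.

Deadweight loss = €33.75

Pre-subsidy: 615 - 5P = -39 + P gives P* = 109, x* = 70.
With the subsidy, sellers receive Ps = Pb + 9 for each unit, where Pb is the price buyers pay.
Supply in terms of Pb becomes xs = -39 + 1(Pb + 9) = -30 + Pb. Setting this equal to demand: 615 - 5Pb = -30 + Pb, so Pb = 107.5.
Sellers receive Ps = 107.5 + 9 = 116.5; x' = 615 − 5·107.5 = 77.5.
The subsidy expands output by 77.5 − 70 = 7.5 past the efficient level; on those units the gap between marginal cost and willingness to pay runs from 0 up to 9.
DWL = ½ × 9 × 7.5 = 33.75.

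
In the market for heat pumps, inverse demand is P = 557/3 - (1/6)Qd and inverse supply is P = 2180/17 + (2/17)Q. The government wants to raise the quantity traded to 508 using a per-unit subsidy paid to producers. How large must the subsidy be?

Required subsidy s = 87 per unit

At Q = 508, from the demand curve buyers pay Pb = 557/3 − (1/6)·508 = 101; from the supply curve sellers need Ps = 2180/17 + (2/17)·508 = 188.
The subsidy must fill the gap: s = Ps − Pb = 188 − 101 = 87.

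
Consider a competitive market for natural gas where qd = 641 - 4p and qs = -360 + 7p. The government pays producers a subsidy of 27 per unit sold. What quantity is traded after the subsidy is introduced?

q' = 3803/11

Pre-subsidy: 641 - 4p = -360 + 7p gives p* = 91, q* = 277.
With the subsidy, sellers receive ps = pb + 27 for each unit, where pb is the price buyers pay.
Supply in terms of pb becomes qs = -360 + 7(pb + 27) = -171 + 7pb. Setting this equal to demand: 641 - 4pb = -171 + 7pb, so pb = 812/11.
Sellers receive ps = 812/11 + 27 = 1109/11; q' = 641 − 4·(812/11) = 3803/11.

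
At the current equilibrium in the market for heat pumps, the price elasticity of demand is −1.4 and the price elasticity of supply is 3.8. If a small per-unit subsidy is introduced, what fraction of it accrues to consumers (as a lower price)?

Consumer share = 19/26

For a small subsidy around the equilibrium, the benefit split depends on the relative slopes, which at a point are proportional to the elasticities.
Buyer share = εs/(εs + |εd|) = 3.8/(3.8 + 1.4) = 19/26; seller share = |εd|/(εs + |εd|) = 7/26.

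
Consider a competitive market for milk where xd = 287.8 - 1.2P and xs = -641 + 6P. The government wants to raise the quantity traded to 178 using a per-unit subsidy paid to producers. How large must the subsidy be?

At x = 178, invert demand for the buyer price: Pb = (287.8 − 178)/1.2 = 91.5; invert supply for the seller price: Ps = (178 − (-641))/6 = 136.5.
The subsidy must fill the gap: s = Ps − Pb = 136.5 − 91.5 = 45.

Required subsidy s = 45 per unit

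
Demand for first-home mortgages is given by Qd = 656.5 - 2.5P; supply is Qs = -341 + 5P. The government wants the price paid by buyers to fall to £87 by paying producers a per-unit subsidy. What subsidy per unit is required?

Required subsidy s = £69 per unit

At a buyer price of 87, quantity demanded is 656.5 − 2.5·87 = 439.
Sellers supply 439 only when they receive Ps with -341 + 5·Ps = 439, i.e. Ps = 156.
s = Ps − Pb = 156 − 87 = 69.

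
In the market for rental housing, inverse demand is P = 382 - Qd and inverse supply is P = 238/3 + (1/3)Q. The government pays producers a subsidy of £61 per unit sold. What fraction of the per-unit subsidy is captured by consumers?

Pre-subsidy: 382 - Q = 238/3 + (1/3)Q gives Q* = 227 and P* = 155.
With the subsidy, sellers receive Ps = Pb + 61 for each unit, where Pb is the price buyers pay.
On the curves, Pb = 382 - Q and Ps = 238/3 + (1/3)Q; the wedge Ps − Pb = 61 gives 238/3 + (1/3)Q − (382 - Q) = 61, so Q' = 272.75.
Then Pb = 382 − 1·272.75 = 109.25 and Ps = 238/3 + (1/3)·272.75 = 170.25.
Buyers' price falls by P* − Pb = 155 − 109.25 = 45.75; sellers' price rises by Ps − P* = 170.25 − 155 = 15.25.
So consumers capture 45.75/61 = 0.75 of each unit of subsidy.

Consumer share = 0.75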